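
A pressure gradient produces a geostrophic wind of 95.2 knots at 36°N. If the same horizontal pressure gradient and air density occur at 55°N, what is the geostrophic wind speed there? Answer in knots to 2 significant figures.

With the same pressure gradient and density, V_g ∝ 1/f ∝ 1/sin φ.
V₂ = V₁ · sin φ₁ / sin φ₂ = 95.2 × sin 36° / sin 55°
V₂ = 95.2 × 0.5878/0.8192 = 68 knots

68 knots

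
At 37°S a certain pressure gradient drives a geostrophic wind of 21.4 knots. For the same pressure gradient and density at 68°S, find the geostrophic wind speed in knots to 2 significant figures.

With the same pressure gradient and density, V_g ∝ 1/f ∝ 1/sin φ.
V₂ = V₁ · sin φ₁ / sin φ₂ = 21.4 × sin 37° / sin 68°
V₂ = 21.4 × 0.6018/0.9272 = 14 knots

14 knots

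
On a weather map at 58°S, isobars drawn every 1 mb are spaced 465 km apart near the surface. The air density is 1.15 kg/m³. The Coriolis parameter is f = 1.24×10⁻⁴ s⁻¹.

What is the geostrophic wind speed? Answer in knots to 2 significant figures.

2.9 knots

Pressure gradient: |∂P/∂n| = 100 Pa / 465000 m = 2.15×10⁻⁴ Pa/m
Geostrophic balance (pressure-gradient force = Coriolis force):
V_g = (1/(fρ)) |∂P/∂n| = 2.15×10⁻⁴ / (1.24×10⁻⁴ × 1.15) = 1.51 m/s
Converting: 1.51 m/s × 1.944 = 2.9 knots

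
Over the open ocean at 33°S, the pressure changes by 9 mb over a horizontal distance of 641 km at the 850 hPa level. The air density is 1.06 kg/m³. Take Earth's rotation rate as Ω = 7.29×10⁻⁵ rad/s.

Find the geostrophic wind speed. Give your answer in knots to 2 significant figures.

Coriolis parameter at 33°S:
f = 2Ω sin φ = 2 × 7.29×10⁻⁵ × sin 33° = 7.94×10⁻⁵ s⁻¹
Pressure gradient: |∂P/∂n| = 900 Pa / 641000 m = 1.40×10⁻³ Pa/m
Geostrophic balance (pressure-gradient force = Coriolis force):
V_g = (1/(fρ)) |∂P/∂n| = 1.40×10⁻³ / (7.94×10⁻⁵ × 1.06) = 16.7 m/s
Converting: 16.7 m/s × 1.944 = 32 knots

32 knots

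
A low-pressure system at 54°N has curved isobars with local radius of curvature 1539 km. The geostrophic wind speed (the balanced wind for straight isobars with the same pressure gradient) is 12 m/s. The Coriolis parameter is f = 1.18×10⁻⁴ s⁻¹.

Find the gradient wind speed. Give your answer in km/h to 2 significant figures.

41 km/h

Around a low, centrifugal force acts outward with Coriolis, so pressure-gradient force balances both:
(1/ρ)|∂P/∂n| = fV + V²/R  →  V² + fR·V − fR·V_g = 0
With fR = 1.18×10⁻⁴ × 1539×10³ m = 182 m/s:
V = [−fR + √((fR)² + 4 fR V_g)]/2 = [−182 + √(182² + 4×182×12)]/2 = 11.3 m/s
Subgeostrophic (V < V_g = 12 m/s), as expected around a low.
Converting: 11.3 m/s × 3.6 = 41 km/h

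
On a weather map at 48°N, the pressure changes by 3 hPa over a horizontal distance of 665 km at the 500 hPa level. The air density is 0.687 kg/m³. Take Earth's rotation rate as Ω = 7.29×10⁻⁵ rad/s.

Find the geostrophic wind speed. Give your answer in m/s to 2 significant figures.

Coriolis parameter at 48°N:
f = 2Ω sin φ = 2 × 7.29×10⁻⁵ × sin 48° = 1.08×10⁻⁴ s⁻¹
Pressure gradient: |∂P/∂n| = 300 Pa / 665000 m = 4.51×10⁻⁴ Pa/m
Geostrophic balance (pressure-gradient force = Coriolis force):
V_g = (1/(fρ)) |∂P/∂n| = 4.51×10⁻⁴ / (1.08×10⁻⁴ × 0.687) = 6.06 m/s

6.1 m/s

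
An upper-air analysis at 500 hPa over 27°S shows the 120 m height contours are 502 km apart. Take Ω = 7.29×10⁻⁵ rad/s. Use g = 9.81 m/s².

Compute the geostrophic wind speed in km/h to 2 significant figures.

Coriolis parameter at 27°S:
f = 2Ω sin φ = 2 × 7.29×10⁻⁵ × sin 27° = 6.62×10⁻⁵ s⁻¹
Height gradient: |∂Z/∂n| = 120 m / 502000 m = 2.39×10⁻⁴
On a pressure surface, geostrophic balance gives V_g = (g/f)|∂Z/∂n|:
V_g = 9.81 × 2.39×10⁻⁴ / 6.62×10⁻⁵ = 35.4 m/s
Converting: 35.4 m/s × 3.6 = 130 km/h

130 km/h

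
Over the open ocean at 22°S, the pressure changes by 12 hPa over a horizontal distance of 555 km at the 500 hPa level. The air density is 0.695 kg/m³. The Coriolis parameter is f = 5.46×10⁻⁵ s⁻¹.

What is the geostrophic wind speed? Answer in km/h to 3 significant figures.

205 km/h

Pressure gradient: |∂P/∂n| = 1200 Pa / 555000 m = 2.16×10⁻³ Pa/m
Geostrophic balance (pressure-gradient force = Coriolis force):
V_g = (1/(fρ)) |∂P/∂n| = 2.16×10⁻³ / (5.46×10⁻⁵ × 0.695) = 57.0 m/s
Converting: 57.0 m/s × 3.6 = 205 km/h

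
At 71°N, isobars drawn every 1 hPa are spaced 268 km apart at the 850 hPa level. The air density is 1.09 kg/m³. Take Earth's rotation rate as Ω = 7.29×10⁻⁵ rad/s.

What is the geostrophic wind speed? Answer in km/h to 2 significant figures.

Coriolis parameter at 71°N:
f = 2Ω sin φ = 2 × 7.29×10⁻⁵ × sin 71° = 1.38×10⁻⁴ s⁻¹
Pressure gradient: |∂P/∂n| = 100 Pa / 268000 m = 3.73×10⁻⁴ Pa/m
Geostrophic balance (pressure-gradient force = Coriolis force):
V_g = (1/(fρ)) |∂P/∂n| = 3.73×10⁻⁴ / (1.38×10⁻⁴ × 1.09) = 2.48 m/s
Converting: 2.48 m/s × 3.6 = 8.9 km/h

8.9 km/h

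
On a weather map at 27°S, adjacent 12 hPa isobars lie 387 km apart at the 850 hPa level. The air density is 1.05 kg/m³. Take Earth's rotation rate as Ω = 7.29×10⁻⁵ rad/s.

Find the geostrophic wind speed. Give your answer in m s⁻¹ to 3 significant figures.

Coriolis parameter at 27°S:
f = 2Ω sin φ = 2 × 7.29×10⁻⁵ × sin 27° = 6.62×10⁻⁵ s⁻¹
Pressure gradient: |∂P/∂n| = 1200 Pa / 387000 m = 3.10×10⁻³ Pa/m
Geostrophic balance (pressure-gradient force = Coriolis force):
V_g = (1/(fρ)) |∂P/∂n| = 3.10×10⁻³ / (6.62×10⁻⁵ × 1.05) = 44.6 m/s

44.6 m s⁻¹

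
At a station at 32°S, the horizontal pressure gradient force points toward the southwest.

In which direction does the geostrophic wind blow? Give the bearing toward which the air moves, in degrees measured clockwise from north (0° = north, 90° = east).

The pressure-gradient force points toward the southwest (bearing 225°).
Geostrophic balance: in the Southern Hemisphere the Coriolis force deflects motion to the left, so the geostrophic wind blows 90° to the left of the pressure-gradient force (low pressure on the right).
Rotating 225° by 90° counterclockwise gives 135° — the wind blows toward the southeast.

135°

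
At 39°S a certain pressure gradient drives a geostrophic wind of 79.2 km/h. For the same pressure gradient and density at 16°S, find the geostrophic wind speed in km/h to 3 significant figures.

With the same pressure gradient and density, V_g ∝ 1/f ∝ 1/sin φ.
V₂ = V₁ · sin φ₁ / sin φ₂ = 79.2 × sin 39° / sin 16°
V₂ = 79.2 × 0.6293/0.2756 = 181 km/h

181 km/h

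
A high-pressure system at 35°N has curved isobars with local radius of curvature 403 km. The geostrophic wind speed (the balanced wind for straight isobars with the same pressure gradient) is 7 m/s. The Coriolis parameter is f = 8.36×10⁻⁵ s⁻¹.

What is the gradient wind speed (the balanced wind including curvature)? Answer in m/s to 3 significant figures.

Around a high, pressure-gradient force acts outward with centrifugal, so Coriolis balances both:
fV = (1/ρ)|∂P/∂n| + V²/R  →  V² − fR·V + fR·V_g = 0
With fR = 8.36×10⁻⁵ × 403×10³ m = 33.7 m/s:
V = [fR − √((fR)² − 4 fR V_g)]/2 = [33.7 − √(33.7² − 4×33.7×7)]/2 = 9.92 m/s
Supergeostrophic (V > V_g = 7 m/s), as expected around a high.

9.92 m/s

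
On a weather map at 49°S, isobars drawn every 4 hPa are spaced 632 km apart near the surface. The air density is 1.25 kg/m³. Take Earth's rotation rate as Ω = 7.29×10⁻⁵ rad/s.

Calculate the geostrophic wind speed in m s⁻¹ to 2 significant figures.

4.6 m s⁻¹

Coriolis parameter at 49°S:
f = 2Ω sin φ = 2 × 7.29×10⁻⁵ × sin 49° = 1.10×10⁻⁴ s⁻¹
Pressure gradient: |∂P/∂n| = 400 Pa / 632000 m = 6.33×10⁻⁴ Pa/m
Geostrophic balance (pressure-gradient force = Coriolis force):
V_g = (1/(fρ)) |∂P/∂n| = 6.33×10⁻⁴ / (1.10×10⁻⁴ × 1.25) = 4.60 m/s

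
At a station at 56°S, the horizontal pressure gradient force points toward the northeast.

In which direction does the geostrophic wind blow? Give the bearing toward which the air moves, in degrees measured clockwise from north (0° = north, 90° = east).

315°

The pressure-gradient force points toward the northeast (bearing 045°).
Geostrophic balance: in the Southern Hemisphere the Coriolis force deflects motion to the left, so the geostrophic wind blows 90° to the left of the pressure-gradient force (low pressure on the right).
Rotating 045° by 90° counterclockwise gives 315° — the wind blows toward the northwest.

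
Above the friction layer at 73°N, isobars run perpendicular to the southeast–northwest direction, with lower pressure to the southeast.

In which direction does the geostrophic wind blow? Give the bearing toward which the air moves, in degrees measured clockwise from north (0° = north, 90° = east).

The pressure-gradient force points toward the southeast (bearing 135°).
Geostrophic balance: in the Northern Hemisphere the Coriolis force deflects motion to the right, so the geostrophic wind blows 90° to the right of the pressure-gradient force (low pressure on the left).
Rotating 135° by 90° clockwise gives 225° — the wind blows toward the southwest.

225°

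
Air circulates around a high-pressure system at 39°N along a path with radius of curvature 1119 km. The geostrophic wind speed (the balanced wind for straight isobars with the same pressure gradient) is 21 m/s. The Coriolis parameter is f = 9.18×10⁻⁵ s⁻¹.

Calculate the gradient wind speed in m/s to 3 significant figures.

Around a high, pressure-gradient force acts outward with centrifugal, so Coriolis balances both:
fV = (1/ρ)|∂P/∂n| + V²/R  →  V² − fR·V + fR·V_g = 0
With fR = 9.18×10⁻⁵ × 1119×10³ m = 103 m/s:
V = [fR − √((fR)² − 4 fR V_g)]/2 = [103 − √(103² − 4×103×21)]/2 = 29.4 m/s
Supergeostrophic (V > V_g = 21 m/s), as expected around a high.

29.4 m/s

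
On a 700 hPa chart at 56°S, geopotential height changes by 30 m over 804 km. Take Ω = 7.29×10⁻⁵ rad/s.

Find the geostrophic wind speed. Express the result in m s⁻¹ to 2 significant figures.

3.0 m s⁻¹

Coriolis parameter at 56°S:
f = 2Ω sin φ = 2 × 7.29×10⁻⁵ × sin 56° = 1.21×10⁻⁴ s⁻¹
Height gradient: |∂Z/∂n| = 30 m / 804000 m = 3.73×10⁻⁵
On a pressure surface, geostrophic balance gives V_g = (g/f)|∂Z/∂n|:
V_g = 9.81 × 3.73×10⁻⁵ / 1.21×10⁻⁴ = 3.03 m/s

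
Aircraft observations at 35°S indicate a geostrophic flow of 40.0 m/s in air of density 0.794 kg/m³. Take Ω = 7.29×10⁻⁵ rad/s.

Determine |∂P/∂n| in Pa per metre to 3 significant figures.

Coriolis parameter at 35°S:
f = 2Ω sin φ = 2 × 7.29×10⁻⁵ × sin 35° = 8.36×10⁻⁵ s⁻¹
Geostrophic balance rearranged: |∂P/∂n| = f ρ V_g
|∂P/∂n| = 8.36×10⁻⁵ × 0.794 × 40.0 = 2.66×10⁻³ Pa/m

2.66×10⁻³ Pa/m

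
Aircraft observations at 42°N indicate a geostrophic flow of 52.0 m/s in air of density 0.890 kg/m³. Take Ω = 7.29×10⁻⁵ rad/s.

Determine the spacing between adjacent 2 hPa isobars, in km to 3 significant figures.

Coriolis parameter at 42°N:
f = 2Ω sin φ = 2 × 7.29×10⁻⁵ × sin 42° = 9.76×10⁻⁵ s⁻¹
Geostrophic balance rearranged: |∂P/∂n| = f ρ V_g
|∂P/∂n| = 9.76×10⁻⁵ × 0.890 × 52.0 = 4.52×10⁻³ Pa/m
Isobar spacing: Δn = ΔP/|∂P/∂n| = 200 Pa / 4.52×10⁻³ Pa/m = 44296 m ≈ 44.3 km

44.3 km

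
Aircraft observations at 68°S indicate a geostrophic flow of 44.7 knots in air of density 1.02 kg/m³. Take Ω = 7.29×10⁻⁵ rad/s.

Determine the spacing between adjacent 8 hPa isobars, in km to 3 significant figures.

252 km

Coriolis parameter at 68°S:
f = 2Ω sin φ = 2 × 7.29×10⁻⁵ × sin 68° = 1.35×10⁻⁴ s⁻¹
Wind speed in SI: 44.7 knots = 23.0 m/s
Geostrophic balance rearranged: |∂P/∂n| = f ρ V_g
|∂P/∂n| = 1.35×10⁻⁴ × 1.02 × 23.0 = 3.17×10⁻³ Pa/m
Isobar spacing: Δn = ΔP/|∂P/∂n| = 800 Pa / 3.17×10⁻³ Pa/m = 252302 m ≈ 252 km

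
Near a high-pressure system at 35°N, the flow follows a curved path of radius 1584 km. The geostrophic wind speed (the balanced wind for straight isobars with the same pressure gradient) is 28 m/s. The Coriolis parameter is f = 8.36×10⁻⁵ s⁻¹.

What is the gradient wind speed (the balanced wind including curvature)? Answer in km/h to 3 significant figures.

Around a high, pressure-gradient force acts outward with centrifugal, so Coriolis balances both:
fV = (1/ρ)|∂P/∂n| + V²/R  →  V² − fR·V + fR·V_g = 0
With fR = 8.36×10⁻⁵ × 1584×10³ m = 132 m/s:
V = [fR − √((fR)² − 4 fR V_g)]/2 = [132 − √(132² − 4×132×28)]/2 = 40.2 m/s
Supergeostrophic (V > V_g = 28 m/s), as expected around a high.
Converting: 40.2 m/s × 3.6 = 145 km/h

145 km/h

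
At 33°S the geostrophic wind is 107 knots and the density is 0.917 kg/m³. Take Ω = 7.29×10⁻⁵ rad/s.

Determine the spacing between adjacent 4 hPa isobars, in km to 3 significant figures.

Coriolis parameter at 33°S:
f = 2Ω sin φ = 2 × 7.29×10⁻⁵ × sin 33° = 7.94×10⁻⁵ s⁻¹
Wind speed in SI: 107 knots = 55.0 m/s
Geostrophic balance rearranged: |∂P/∂n| = f ρ V_g
|∂P/∂n| = 7.94×10⁻⁵ × 0.917 × 55.0 = 4.01×10⁻³ Pa/m
Isobar spacing: Δn = ΔP/|∂P/∂n| = 400 Pa / 4.01×10⁻³ Pa/m = 99794 m ≈ 99.8 km

99.8 km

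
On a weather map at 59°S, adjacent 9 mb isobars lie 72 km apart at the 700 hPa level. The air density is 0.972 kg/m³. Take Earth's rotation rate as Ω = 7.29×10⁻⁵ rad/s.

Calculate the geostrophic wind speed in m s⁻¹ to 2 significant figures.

100 m s⁻¹

Coriolis parameter at 59°S:
f = 2Ω sin φ = 2 × 7.29×10⁻⁵ × sin 59° = 1.25×10⁻⁴ s⁻¹
Pressure gradient: |∂P/∂n| = 900 Pa / 72000 m = 1.25×10⁻² Pa/m
Geostrophic balance (pressure-gradient force = Coriolis force):
V_g = (1/(fρ)) |∂P/∂n| = 1.25×10⁻² / (1.25×10⁻⁴ × 0.972) = 103 m/s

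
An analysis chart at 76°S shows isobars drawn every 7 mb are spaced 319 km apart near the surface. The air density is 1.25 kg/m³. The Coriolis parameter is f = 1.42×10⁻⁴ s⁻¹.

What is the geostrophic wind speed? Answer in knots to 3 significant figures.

24.0 knots

Pressure gradient: |∂P/∂n| = 700 Pa / 319000 m = 2.19×10⁻³ Pa/m
Geostrophic balance (pressure-gradient force = Coriolis force):
V_g = (1/(fρ)) |∂P/∂n| = 2.19×10⁻³ / (1.42×10⁻⁴ × 1.25) = 12.4 m/s
Converting: 12.4 m/s × 1.944 = 24.0 knots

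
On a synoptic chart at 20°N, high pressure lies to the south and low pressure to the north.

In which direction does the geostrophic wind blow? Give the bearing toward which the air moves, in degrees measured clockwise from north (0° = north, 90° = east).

090°

The pressure-gradient force points toward the north (bearing 000°).
Geostrophic balance: in the Northern Hemisphere the Coriolis force deflects motion to the right, so the geostrophic wind blows 90° to the right of the pressure-gradient force (low pressure on the left).
Rotating 000° by 90° clockwise gives 090° — the wind blows toward the east.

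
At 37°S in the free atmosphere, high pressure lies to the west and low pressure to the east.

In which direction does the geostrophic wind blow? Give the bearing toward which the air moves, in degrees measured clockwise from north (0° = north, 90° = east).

000°

The pressure-gradient force points toward the east (bearing 090°).
Geostrophic balance: in the Southern Hemisphere the Coriolis force deflects motion to the left, so the geostrophic wind blows 90° to the left of the pressure-gradient force (low pressure on the right).
Rotating 090° by 90° counterclockwise gives 000° — the wind blows toward the north.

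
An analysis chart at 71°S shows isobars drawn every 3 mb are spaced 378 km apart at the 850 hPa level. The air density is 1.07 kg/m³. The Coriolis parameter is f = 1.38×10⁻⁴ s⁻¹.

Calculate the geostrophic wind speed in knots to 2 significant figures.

10 knots

Pressure gradient: |∂P/∂n| = 300 Pa / 378000 m = 7.94×10⁻⁴ Pa/m
Geostrophic balance (pressure-gradient force = Coriolis force):
V_g = (1/(fρ)) |∂P/∂n| = 7.94×10⁻⁴ / (1.38×10⁻⁴ × 1.07) = 5.37 m/s
Converting: 5.37 m/s × 1.944 = 10 knots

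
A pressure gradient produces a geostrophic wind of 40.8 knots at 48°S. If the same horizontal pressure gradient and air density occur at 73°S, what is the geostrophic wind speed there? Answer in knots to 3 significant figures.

31.7 knots

With the same pressure gradient and density, V_g ∝ 1/f ∝ 1/sin φ.
V₂ = V₁ · sin φ₁ / sin φ₂ = 40.8 × sin 48° / sin 73°
V₂ = 40.8 × 0.7431/0.9563 = 31.7 knots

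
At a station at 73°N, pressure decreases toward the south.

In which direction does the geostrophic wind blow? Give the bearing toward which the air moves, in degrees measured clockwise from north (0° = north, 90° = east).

270°

The pressure-gradient force points toward the south (bearing 180°).
Geostrophic balance: in the Northern Hemisphere the Coriolis force deflects motion to the right, so the geostrophic wind blows 90° to the right of the pressure-gradient force (low pressure on the left).
Rotating 180° by 90° clockwise gives 270° — the wind blows toward the west.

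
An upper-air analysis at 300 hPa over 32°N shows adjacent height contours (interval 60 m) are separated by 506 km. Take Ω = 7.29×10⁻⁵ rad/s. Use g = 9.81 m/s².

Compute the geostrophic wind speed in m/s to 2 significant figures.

15 m/s

Coriolis parameter at 32°N:
f = 2Ω sin φ = 2 × 7.29×10⁻⁵ × sin 32° = 7.73×10⁻⁵ s⁻¹
Height gradient: |∂Z/∂n| = 60 m / 506000 m = 1.19×10⁻⁴
On a pressure surface, geostrophic balance gives V_g = (g/f)|∂Z/∂n|:
V_g = 9.81 × 1.19×10⁻⁴ / 7.73×10⁻⁵ = 15.1 m/s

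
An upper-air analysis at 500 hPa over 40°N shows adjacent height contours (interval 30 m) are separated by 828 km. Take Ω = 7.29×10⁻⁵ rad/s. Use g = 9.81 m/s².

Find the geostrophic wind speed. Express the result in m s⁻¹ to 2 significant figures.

Coriolis parameter at 40°N:
f = 2Ω sin φ = 2 × 7.29×10⁻⁵ × sin 40° = 9.37×10⁻⁵ s⁻¹
Height gradient: |∂Z/∂n| = 30 m / 828000 m = 3.62×10⁻⁵
On a pressure surface, geostrophic balance gives V_g = (g/f)|∂Z/∂n|:
V_g = 9.81 × 3.62×10⁻⁵ / 9.37×10⁻⁵ = 3.79 m/s

3.8 m s⁻¹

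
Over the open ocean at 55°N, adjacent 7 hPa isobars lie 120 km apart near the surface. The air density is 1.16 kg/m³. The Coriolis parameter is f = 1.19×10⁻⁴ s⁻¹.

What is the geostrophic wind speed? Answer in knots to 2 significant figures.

82 knots

Pressure gradient: |∂P/∂n| = 700 Pa / 120000 m = 5.83×10⁻³ Pa/m
Geostrophic balance (pressure-gradient force = Coriolis force):
V_g = (1/(fρ)) |∂P/∂n| = 5.83×10⁻³ / (1.19×10⁻⁴ × 1.16) = 42.3 m/s
Converting: 42.3 m/s × 1.944 = 82 knots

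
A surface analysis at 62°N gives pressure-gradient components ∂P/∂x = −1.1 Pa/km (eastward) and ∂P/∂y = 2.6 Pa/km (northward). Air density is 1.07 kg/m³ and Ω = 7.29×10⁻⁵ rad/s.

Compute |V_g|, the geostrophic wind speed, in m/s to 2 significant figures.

20 m/s

Coriolis parameter at 62°N:
f = 2Ω sin φ = 2 × 7.29×10⁻⁵ × sin 62° = 1.29×10⁻⁴ s⁻¹
Component geostrophic relations (x east, y north):
u_g = −(1/(fρ)) ∂P/∂y,  v_g = (1/(fρ)) ∂P/∂x
u_g = −(2.6×10⁻³)/(1.29×10⁻⁴ × 1.07) = −18.9 m/s;  v_g = (−1.1×10⁻³)/(1.29×10⁻⁴ × 1.07) = −7.99 m/s
|V_g| = √(u_g² + v_g²) = 20.5 m/s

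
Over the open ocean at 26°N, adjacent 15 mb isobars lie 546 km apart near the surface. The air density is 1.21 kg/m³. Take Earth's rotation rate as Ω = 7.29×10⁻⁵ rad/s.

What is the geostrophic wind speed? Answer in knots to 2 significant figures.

Coriolis parameter at 26°N:
f = 2Ω sin φ = 2 × 7.29×10⁻⁵ × sin 26° = 6.39×10⁻⁵ s⁻¹
Pressure gradient: |∂P/∂n| = 1500 Pa / 546000 m = 2.75×10⁻³ Pa/m
Geostrophic balance (pressure-gradient force = Coriolis force):
V_g = (1/(fρ)) |∂P/∂n| = 2.75×10⁻³ / (6.39×10⁻⁵ × 1.21) = 35.5 m/s
Converting: 35.5 m/s × 1.944 = 69 knots

69 knots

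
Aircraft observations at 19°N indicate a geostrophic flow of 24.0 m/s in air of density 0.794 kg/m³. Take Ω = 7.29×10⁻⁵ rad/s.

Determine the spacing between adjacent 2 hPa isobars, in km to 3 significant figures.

Coriolis parameter at 19°N:
f = 2Ω sin φ = 2 × 7.29×10⁻⁵ × sin 19° = 4.75×10⁻⁵ s⁻¹
Geostrophic balance rearranged: |∂P/∂n| = f ρ V_g
|∂P/∂n| = 4.75×10⁻⁵ × 0.794 × 24.0 = 9.05×10⁻⁴ Pa/m
Isobar spacing: Δn = ΔP/|∂P/∂n| = 200 Pa / 9.05×10⁻⁴ Pa/m = 221105 m ≈ 221 km

221 km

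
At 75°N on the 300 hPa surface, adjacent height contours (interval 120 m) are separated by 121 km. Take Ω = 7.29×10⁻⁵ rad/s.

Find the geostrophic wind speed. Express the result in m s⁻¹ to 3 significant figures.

Coriolis parameter at 75°N:
f = 2Ω sin φ = 2 × 7.29×10⁻⁵ × sin 75° = 1.41×10⁻⁴ s⁻¹
Height gradient: |∂Z/∂n| = 120 m / 121000 m = 9.92×10⁻⁴
On a pressure surface, geostrophic balance gives V_g = (g/f)|∂Z/∂n|:
V_g = 9.81 × 9.92×10⁻⁴ / 1.41×10⁻⁴ = 69.1 m/s

69.1 m s⁻¹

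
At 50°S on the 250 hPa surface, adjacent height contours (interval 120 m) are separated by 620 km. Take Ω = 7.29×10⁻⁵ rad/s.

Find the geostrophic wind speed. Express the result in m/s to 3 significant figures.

Coriolis parameter at 50°S:
f = 2Ω sin φ = 2 × 7.29×10⁻⁵ × sin 50° = 1.12×10⁻⁴ s⁻¹
Height gradient: |∂Z/∂n| = 120 m / 620000 m = 1.94×10⁻⁴
On a pressure surface, geostrophic balance gives V_g = (g/f)|∂Z/∂n|:
V_g = 9.81 × 1.94×10⁻⁴ / 1.12×10⁻⁴ = 17.0 m/s

17.0 m/s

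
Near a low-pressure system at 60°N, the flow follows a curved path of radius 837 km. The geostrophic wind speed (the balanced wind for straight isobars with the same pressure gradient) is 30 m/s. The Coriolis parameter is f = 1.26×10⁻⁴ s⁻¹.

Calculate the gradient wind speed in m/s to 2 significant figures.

24 m/s

Around a low, centrifugal force acts outward with Coriolis, so pressure-gradient force balances both:
(1/ρ)|∂P/∂n| = fV + V²/R  →  V² + fR·V − fR·V_g = 0
With fR = 1.26×10⁻⁴ × 837×10³ m = 105 m/s:
V = [−fR + √((fR)² + 4 fR V_g)]/2 = [−105 + √(105² + 4×105×30)]/2 = 24.4 m/s
Subgeostrophic (V < V_g = 30 m/s), as expected around a low.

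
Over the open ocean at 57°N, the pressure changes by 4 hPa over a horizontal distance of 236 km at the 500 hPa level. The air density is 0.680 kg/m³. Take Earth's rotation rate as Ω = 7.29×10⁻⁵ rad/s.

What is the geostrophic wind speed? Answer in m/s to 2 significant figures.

20 m/s

Coriolis parameter at 57°N:
f = 2Ω sin φ = 2 × 7.29×10⁻⁵ × sin 57° = 1.22×10⁻⁴ s⁻¹
Pressure gradient: |∂P/∂n| = 400 Pa / 236000 m = 1.69×10⁻³ Pa/m
Geostrophic balance (pressure-gradient force = Coriolis force):
V_g = (1/(fρ)) |∂P/∂n| = 1.69×10⁻³ / (1.22×10⁻⁴ × 0.680) = 20.4 m/s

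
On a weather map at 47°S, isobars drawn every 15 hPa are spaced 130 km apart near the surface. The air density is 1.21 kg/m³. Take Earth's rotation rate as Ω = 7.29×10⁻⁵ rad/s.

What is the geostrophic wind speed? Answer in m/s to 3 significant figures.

89.4 m/s

Coriolis parameter at 47°S:
f = 2Ω sin φ = 2 × 7.29×10⁻⁵ × sin 47° = 1.07×10⁻⁴ s⁻¹
Pressure gradient: |∂P/∂n| = 1500 Pa / 130000 m = 1.15×10⁻² Pa/m
Geostrophic balance (pressure-gradient force = Coriolis force):
V_g = (1/(fρ)) |∂P/∂n| = 1.15×10⁻² / (1.07×10⁻⁴ × 1.21) = 89.4 m/s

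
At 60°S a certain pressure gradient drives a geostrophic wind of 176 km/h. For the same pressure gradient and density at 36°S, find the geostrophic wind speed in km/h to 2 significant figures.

260 km/h

With the same pressure gradient and density, V_g ∝ 1/f ∝ 1/sin φ.
V₂ = V₁ · sin φ₁ / sin φ₂ = 176 × sin 60° / sin 36°
V₂ = 176 × 0.8660/0.5878 = 260 km/h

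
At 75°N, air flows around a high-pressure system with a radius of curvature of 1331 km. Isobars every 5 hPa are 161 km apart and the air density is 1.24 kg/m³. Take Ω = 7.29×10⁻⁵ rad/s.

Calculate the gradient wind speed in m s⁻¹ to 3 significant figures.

Coriolis parameter at 75°N:
f = 2Ω sin φ = 2 × 7.29×10⁻⁵ × sin 75° = 1.41×10⁻⁴ s⁻¹
Pressure gradient: |∂P/∂n| = 500 Pa / 161000 m = 3.11×10⁻³ Pa/m
Geostrophic speed: V_g = |∂P/∂n|/(fρ) = 3.11×10⁻³/(1.41×10⁻⁴ × 1.24) = 17.8 m/s
Around a high, pressure-gradient force acts outward with centrifugal, so Coriolis balances both:
fV = (1/ρ)|∂P/∂n| + V²/R  →  V² − fR·V + fR·V_g = 0
With fR = 1.41×10⁻⁴ × 1331×10³ m = 187 m/s:
V = [fR − √((fR)² − 4 fR V_g)]/2 = [187 − √(187² − 4×187×17.8)]/2 = 19.9 m/s
Supergeostrophic (V > V_g = 17.8 m/s), as expected around a high.

19.9 m s⁻¹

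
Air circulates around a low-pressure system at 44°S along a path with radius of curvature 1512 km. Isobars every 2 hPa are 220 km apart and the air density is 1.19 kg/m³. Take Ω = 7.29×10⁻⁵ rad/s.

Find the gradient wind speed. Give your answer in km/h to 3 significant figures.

25.9 km/h

Coriolis parameter at 44°S:
f = 2Ω sin φ = 2 × 7.29×10⁻⁵ × sin 44° = 1.01×10⁻⁴ s⁻¹
Pressure gradient: |∂P/∂n| = 200 Pa / 220000 m = 9.09×10⁻⁴ Pa/m
Geostrophic speed: V_g = |∂P/∂n|/(fρ) = 9.09×10⁻⁴/(1.01×10⁻⁴ × 1.19) = 7.54 m/s
Around a low, centrifugal force acts outward with Coriolis, so pressure-gradient force balances both:
(1/ρ)|∂P/∂n| = fV + V²/R  →  V² + fR·V − fR·V_g = 0
With fR = 1.01×10⁻⁴ × 1512×10³ m = 153 m/s:
V = [−fR + √((fR)² + 4 fR V_g)]/2 = [−153 + √(153² + 4×153×7.54)]/2 = 7.2 m/s
Subgeostrophic (V < V_g = 7.54 m/s), as expected around a low.
Converting: 7.2 m/s × 3.6 = 25.9 km/h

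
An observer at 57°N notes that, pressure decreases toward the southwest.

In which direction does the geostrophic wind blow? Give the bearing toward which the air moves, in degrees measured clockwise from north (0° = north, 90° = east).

315°

The pressure-gradient force points toward the southwest (bearing 225°).
Geostrophic balance: in the Northern Hemisphere the Coriolis force deflects motion to the right, so the geostrophic wind blows 90° to the right of the pressure-gradient force (low pressure on the left).
Rotating 225° by 90° clockwise gives 315° — the wind blows toward the northwest.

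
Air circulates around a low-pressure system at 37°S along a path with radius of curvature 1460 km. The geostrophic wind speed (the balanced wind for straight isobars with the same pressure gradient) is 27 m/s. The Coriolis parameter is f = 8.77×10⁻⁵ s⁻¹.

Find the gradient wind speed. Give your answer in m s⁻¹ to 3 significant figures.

Around a low, centrifugal force acts outward with Coriolis, so pressure-gradient force balances both:
(1/ρ)|∂P/∂n| = fV + V²/R  →  V² + fR·V − fR·V_g = 0
With fR = 8.77×10⁻⁵ × 1460×10³ m = 128 m/s:
V = [−fR + √((fR)² + 4 fR V_g)]/2 = [−128 + √(128² + 4×128×27)]/2 = 22.9 m/s
Subgeostrophic (V < V_g = 27 m/s), as expected around a low.

22.9 m s⁻¹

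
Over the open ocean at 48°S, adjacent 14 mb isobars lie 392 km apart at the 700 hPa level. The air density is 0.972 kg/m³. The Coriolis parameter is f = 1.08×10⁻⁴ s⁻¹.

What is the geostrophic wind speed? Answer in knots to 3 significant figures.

Pressure gradient: |∂P/∂n| = 1400 Pa / 392000 m = 3.57×10⁻³ Pa/m
Geostrophic balance (pressure-gradient force = Coriolis force):
V_g = (1/(fρ)) |∂P/∂n| = 3.57×10⁻³ / (1.08×10⁻⁴ × 0.972) = 34.0 m/s
Converting: 34.0 m/s × 1.944 = 66.1 knots

66.1 knots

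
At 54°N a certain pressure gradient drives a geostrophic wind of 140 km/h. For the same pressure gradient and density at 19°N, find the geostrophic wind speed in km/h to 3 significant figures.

With the same pressure gradient and density, V_g ∝ 1/f ∝ 1/sin φ.
V₂ = V₁ · sin φ₁ / sin φ₂ = 140 × sin 54° / sin 19°
V₂ = 140 × 0.8090/0.3256 = 348 km/h

348 km/h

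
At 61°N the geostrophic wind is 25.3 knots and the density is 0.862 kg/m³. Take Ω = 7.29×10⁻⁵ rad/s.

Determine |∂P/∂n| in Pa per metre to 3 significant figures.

Coriolis parameter at 61°N:
f = 2Ω sin φ = 2 × 7.29×10⁻⁵ × sin 61° = 1.28×10⁻⁴ s⁻¹
Wind speed in SI: 25.3 knots = 13.0 m/s
Geostrophic balance rearranged: |∂P/∂n| = f ρ V_g
|∂P/∂n| = 1.28×10⁻⁴ × 0.862 × 13.0 = 1.43×10⁻³ Pa/m

1.43×10⁻³ Pa/m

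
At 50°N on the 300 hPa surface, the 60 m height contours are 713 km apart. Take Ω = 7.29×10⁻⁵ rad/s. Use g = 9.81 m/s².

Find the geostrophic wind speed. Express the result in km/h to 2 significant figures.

Coriolis parameter at 50°N:
f = 2Ω sin φ = 2 × 7.29×10⁻⁵ × sin 50° = 1.12×10⁻⁴ s⁻¹
Height gradient: |∂Z/∂n| = 60 m / 713000 m = 8.42×10⁻⁵
On a pressure surface, geostrophic balance gives V_g = (g/f)|∂Z/∂n|:
V_g = 9.81 × 8.42×10⁻⁵ / 1.12×10⁻⁴ = 7.39 m/s
Converting: 7.39 m/s × 3.6 = 27 km/h

27 km/h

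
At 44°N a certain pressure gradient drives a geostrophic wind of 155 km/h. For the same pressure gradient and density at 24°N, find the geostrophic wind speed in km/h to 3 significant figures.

With the same pressure gradient and density, V_g ∝ 1/f ∝ 1/sin φ.
V₂ = V₁ · sin φ₁ / sin φ₂ = 155 × sin 44° / sin 24°
V₂ = 155 × 0.6947/0.4067 = 265 km/h

265 km/h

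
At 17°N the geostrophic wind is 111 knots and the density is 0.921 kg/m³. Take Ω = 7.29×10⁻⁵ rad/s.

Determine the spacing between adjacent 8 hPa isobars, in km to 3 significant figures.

Coriolis parameter at 17°N:
f = 2Ω sin φ = 2 × 7.29×10⁻⁵ × sin 17° = 4.26×10⁻⁵ s⁻¹
Wind speed in SI: 111 knots = 57.1 m/s
Geostrophic balance rearranged: |∂P/∂n| = f ρ V_g
|∂P/∂n| = 4.26×10⁻⁵ × 0.921 × 57.1 = 2.24×10⁻³ Pa/m
Isobar spacing: Δn = ΔP/|∂P/∂n| = 800 Pa / 2.24×10⁻³ Pa/m = 356842 m ≈ 357 km

357 km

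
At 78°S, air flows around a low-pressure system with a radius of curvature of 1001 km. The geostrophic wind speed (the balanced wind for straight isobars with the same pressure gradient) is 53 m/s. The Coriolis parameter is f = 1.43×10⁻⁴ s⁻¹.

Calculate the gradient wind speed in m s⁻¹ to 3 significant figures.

41.2 m s⁻¹

Around a low, centrifugal force acts outward with Coriolis, so pressure-gradient force balances both:
(1/ρ)|∂P/∂n| = fV + V²/R  →  V² + fR·V − fR·V_g = 0
With fR = 1.43×10⁻⁴ × 1001×10³ m = 143 m/s:
V = [−fR + √((fR)² + 4 fR V_g)]/2 = [−143 + √(143² + 4×143×53)]/2 = 41.2 m/s
Subgeostrophic (V < V_g = 53 m/s), as expected around a low.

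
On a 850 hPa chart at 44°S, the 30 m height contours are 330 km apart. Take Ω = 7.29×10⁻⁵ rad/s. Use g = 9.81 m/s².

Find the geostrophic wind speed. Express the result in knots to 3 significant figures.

17.1 knots

Coriolis parameter at 44°S:
f = 2Ω sin φ = 2 × 7.29×10⁻⁵ × sin 44° = 1.01×10⁻⁴ s⁻¹
Height gradient: |∂Z/∂n| = 30 m / 330000 m = 9.09×10⁻⁵
On a pressure surface, geostrophic balance gives V_g = (g/f)|∂Z/∂n|:
V_g = 9.81 × 9.09×10⁻⁵ / 1.01×10⁻⁴ = 8.81 m/s
Converting: 8.81 m/s × 1.944 = 17.1 knots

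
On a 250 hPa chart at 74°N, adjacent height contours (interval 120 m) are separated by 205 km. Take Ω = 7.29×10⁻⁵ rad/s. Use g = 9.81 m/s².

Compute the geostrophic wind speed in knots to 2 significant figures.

Coriolis parameter at 74°N:
f = 2Ω sin φ = 2 × 7.29×10⁻⁵ × sin 74° = 1.40×10⁻⁴ s⁻¹
Height gradient: |∂Z/∂n| = 120 m / 205000 m = 5.85×10⁻⁴
On a pressure surface, geostrophic balance gives V_g = (g/f)|∂Z/∂n|:
V_g = 9.81 × 5.85×10⁻⁴ / 1.40×10⁻⁴ = 41.0 m/s
Converting: 41.0 m/s × 1.944 = 80 knots

80 knots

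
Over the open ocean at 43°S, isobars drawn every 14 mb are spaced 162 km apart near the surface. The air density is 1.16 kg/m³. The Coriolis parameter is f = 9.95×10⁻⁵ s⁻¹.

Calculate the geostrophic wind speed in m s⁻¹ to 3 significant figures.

Pressure gradient: |∂P/∂n| = 1400 Pa / 162000 m = 8.64×10⁻³ Pa/m
Geostrophic balance (pressure-gradient force = Coriolis force):
V_g = (1/(fρ)) |∂P/∂n| = 8.64×10⁻³ / (9.95×10⁻⁵ × 1.16) = 74.9 m/s

74.9 m s⁻¹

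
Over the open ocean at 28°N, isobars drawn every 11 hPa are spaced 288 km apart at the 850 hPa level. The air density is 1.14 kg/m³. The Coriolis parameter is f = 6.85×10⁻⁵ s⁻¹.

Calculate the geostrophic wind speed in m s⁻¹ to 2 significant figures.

49 m s⁻¹

Pressure gradient: |∂P/∂n| = 1100 Pa / 288000 m = 3.82×10⁻³ Pa/m
Geostrophic balance (pressure-gradient force = Coriolis force):
V_g = (1/(fρ)) |∂P/∂n| = 3.82×10⁻³ / (6.85×10⁻⁵ × 1.14) = 48.9 m/s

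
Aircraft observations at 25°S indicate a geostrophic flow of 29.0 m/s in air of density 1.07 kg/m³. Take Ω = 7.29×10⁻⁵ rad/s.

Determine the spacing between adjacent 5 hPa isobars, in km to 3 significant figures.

Coriolis parameter at 25°S:
f = 2Ω sin φ = 2 × 7.29×10⁻⁵ × sin 25° = 6.16×10⁻⁵ s⁻¹
Geostrophic balance rearranged: |∂P/∂n| = f ρ V_g
|∂P/∂n| = 6.16×10⁻⁵ × 1.07 × 29.0 = 1.91×10⁻³ Pa/m
Isobar spacing: Δn = ΔP/|∂P/∂n| = 500 Pa / 1.91×10⁻³ Pa/m = 261506 m ≈ 262 km

262 km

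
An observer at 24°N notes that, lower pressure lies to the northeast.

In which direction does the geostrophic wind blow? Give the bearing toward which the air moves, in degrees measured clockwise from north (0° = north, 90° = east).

The pressure-gradient force points toward the northeast (bearing 045°).
Geostrophic balance: in the Northern Hemisphere the Coriolis force deflects motion to the right, so the geostrophic wind blows 90° to the right of the pressure-gradient force (low pressure on the left).
Rotating 045° by 90° clockwise gives 135° — the wind blows toward the southeast.

135°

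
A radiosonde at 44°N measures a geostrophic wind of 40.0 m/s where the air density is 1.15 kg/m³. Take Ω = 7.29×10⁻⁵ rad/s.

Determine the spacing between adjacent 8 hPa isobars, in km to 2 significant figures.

Coriolis parameter at 44°N:
f = 2Ω sin φ = 2 × 7.29×10⁻⁵ × sin 44° = 1.01×10⁻⁴ s⁻¹
Geostrophic balance rearranged: |∂P/∂n| = f ρ V_g
|∂P/∂n| = 1.01×10⁻⁴ × 1.15 × 40.0 = 4.66×10⁻³ Pa/m
Isobar spacing: Δn = ΔP/|∂P/∂n| = 800 Pa / 4.66×10⁻³ Pa/m = 171713 m ≈ 170 km

170 km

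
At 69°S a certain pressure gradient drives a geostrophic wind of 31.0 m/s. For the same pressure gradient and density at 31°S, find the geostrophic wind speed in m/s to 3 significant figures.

56.2 m/s

With the same pressure gradient and density, V_g ∝ 1/f ∝ 1/sin φ.
V₂ = V₁ · sin φ₁ / sin φ₂ = 31.0 × sin 69° / sin 31°
V₂ = 31.0 × 0.9336/0.5150 = 56.2 m/s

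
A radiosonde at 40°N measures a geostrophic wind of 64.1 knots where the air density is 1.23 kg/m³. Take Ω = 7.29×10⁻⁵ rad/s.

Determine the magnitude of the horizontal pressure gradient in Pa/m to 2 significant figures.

Coriolis parameter at 40°N:
f = 2Ω sin φ = 2 × 7.29×10⁻⁵ × sin 40° = 9.37×10⁻⁵ s⁻¹
Wind speed in SI: 64.1 knots = 33.0 m/s
Geostrophic balance rearranged: |∂P/∂n| = f ρ V_g
|∂P/∂n| = 9.37×10⁻⁵ × 1.23 × 33.0 = 3.80×10⁻³ Pa/m

3.8×10⁻³ Pa/m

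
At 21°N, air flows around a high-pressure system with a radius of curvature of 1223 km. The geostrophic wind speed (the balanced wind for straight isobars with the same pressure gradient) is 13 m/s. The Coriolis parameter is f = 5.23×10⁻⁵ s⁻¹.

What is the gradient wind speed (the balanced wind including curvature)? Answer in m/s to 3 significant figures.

18.2 m/s

Around a high, pressure-gradient force acts outward with centrifugal, so Coriolis balances both:
fV = (1/ρ)|∂P/∂n| + V²/R  →  V² − fR·V + fR·V_g = 0
With fR = 5.23×10⁻⁵ × 1223×10³ m = 64.0 m/s:
V = [fR − √((fR)² − 4 fR V_g)]/2 = [64.0 − √(64.0² − 4×64.0×13)]/2 = 18.2 m/s
Supergeostrophic (V > V_g = 13 m/s), as expected around a high.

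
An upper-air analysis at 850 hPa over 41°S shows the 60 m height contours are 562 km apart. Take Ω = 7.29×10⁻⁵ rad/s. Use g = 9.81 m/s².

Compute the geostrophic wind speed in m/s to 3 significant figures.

Coriolis parameter at 41°S:
f = 2Ω sin φ = 2 × 7.29×10⁻⁵ × sin 41° = 9.57×10⁻⁵ s⁻¹
Height gradient: |∂Z/∂n| = 60 m / 562000 m = 1.07×10⁻⁴
On a pressure surface, geostrophic balance gives V_g = (g/f)|∂Z/∂n|:
V_g = 9.81 × 1.07×10⁻⁴ / 9.57×10⁻⁵ = 10.9 m/s

10.9 m/s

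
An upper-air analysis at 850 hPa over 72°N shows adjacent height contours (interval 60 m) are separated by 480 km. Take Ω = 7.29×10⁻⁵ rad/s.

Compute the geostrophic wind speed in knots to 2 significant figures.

17 knots

Coriolis parameter at 72°N:
f = 2Ω sin φ = 2 × 7.29×10⁻⁵ × sin 72° = 1.39×10⁻⁴ s⁻¹
Height gradient: |∂Z/∂n| = 60 m / 480000 m = 1.25×10⁻⁴
On a pressure surface, geostrophic balance gives V_g = (g/f)|∂Z/∂n|:
V_g = 9.81 × 1.25×10⁻⁴ / 1.39×10⁻⁴ = 8.84 m/s
Converting: 8.84 m/s × 1.944 = 17 knots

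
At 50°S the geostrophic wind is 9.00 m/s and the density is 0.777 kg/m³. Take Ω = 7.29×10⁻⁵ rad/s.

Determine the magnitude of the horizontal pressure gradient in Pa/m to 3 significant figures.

7.81×10⁻⁴ Pa/m

Coriolis parameter at 50°S:
f = 2Ω sin φ = 2 × 7.29×10⁻⁵ × sin 50° = 1.12×10⁻⁴ s⁻¹
Geostrophic balance rearranged: |∂P/∂n| = f ρ V_g
|∂P/∂n| = 1.12×10⁻⁴ × 0.777 × 9.00 = 7.81×10⁻⁴ Pa/m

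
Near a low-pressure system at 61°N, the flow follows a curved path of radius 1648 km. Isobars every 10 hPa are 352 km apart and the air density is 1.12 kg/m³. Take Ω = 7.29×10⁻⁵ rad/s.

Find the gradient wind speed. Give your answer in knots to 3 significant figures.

35.6 knots

Coriolis parameter at 61°N:
f = 2Ω sin φ = 2 × 7.29×10⁻⁵ × sin 61° = 1.28×10⁻⁴ s⁻¹
Pressure gradient: |∂P/∂n| = 1000 Pa / 352000 m = 2.84×10⁻³ Pa/m
Geostrophic speed: V_g = |∂P/∂n|/(fρ) = 2.84×10⁻³/(1.28×10⁻⁴ × 1.12) = 19.9 m/s
Around a low, centrifugal force acts outward with Coriolis, so pressure-gradient force balances both:
(1/ρ)|∂P/∂n| = fV + V²/R  →  V² + fR·V − fR·V_g = 0
With fR = 1.28×10⁻⁴ × 1648×10³ m = 210 m/s:
V = [−fR + √((fR)² + 4 fR V_g)]/2 = [−210 + √(210² + 4×210×19.9)]/2 = 18.3 m/s
Subgeostrophic (V < V_g = 19.9 m/s), as expected around a low.
Converting: 18.3 m/s × 1.944 = 35.6 knots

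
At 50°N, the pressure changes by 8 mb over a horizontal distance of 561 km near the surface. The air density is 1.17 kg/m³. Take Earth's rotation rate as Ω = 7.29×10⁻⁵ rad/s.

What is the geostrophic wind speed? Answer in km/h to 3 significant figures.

39.3 km/h

Coriolis parameter at 50°N:
f = 2Ω sin φ = 2 × 7.29×10⁻⁵ × sin 50° = 1.12×10⁻⁴ s⁻¹
Pressure gradient: |∂P/∂n| = 800 Pa / 561000 m = 1.43×10⁻³ Pa/m
Geostrophic balance (pressure-gradient force = Coriolis force):
V_g = (1/(fρ)) |∂P/∂n| = 1.43×10⁻³ / (1.12×10⁻⁴ × 1.17) = 10.9 m/s
Converting: 10.9 m/s × 3.6 = 39.3 km/h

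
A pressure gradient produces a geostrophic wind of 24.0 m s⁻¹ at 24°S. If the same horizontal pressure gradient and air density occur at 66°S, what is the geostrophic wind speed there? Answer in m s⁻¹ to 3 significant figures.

With the same pressure gradient and density, V_g ∝ 1/f ∝ 1/sin φ.
V₂ = V₁ · sin φ₁ / sin φ₂ = 24.0 × sin 24° / sin 66°
V₂ = 24.0 × 0.4067/0.9135 = 10.7 m s⁻¹

10.7 m s⁻¹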